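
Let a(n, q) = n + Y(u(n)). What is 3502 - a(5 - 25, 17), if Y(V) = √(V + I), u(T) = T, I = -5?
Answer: 3522 - 5*I ≈ 3522.0 - 5.0*I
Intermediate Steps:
Y(V) = √(-5 + V) (Y(V) = √(V - 5) = √(-5 + V))
a(n, q) = n + √(-5 + n)
3502 - a(5 - 25, 17) = 3502 - ((5 - 25) + √(-5 + (5 - 25))) = 3502 - (-20 + √(-5 - 20)) = 3502 - (-20 + √(-25)) = 3502 - (-20 + 5*I) = 3502 + (20 - 5*I) = 3522 - 5*I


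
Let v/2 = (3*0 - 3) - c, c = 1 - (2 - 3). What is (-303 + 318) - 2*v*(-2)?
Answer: -25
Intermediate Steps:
c = 2 (c = 1 - 1*(-1) = 1 + 1 = 2)
v = -10 (v = 2*((3*0 - 3) - 1*2) = 2*((0 - 3) - 2) = 2*(-3 - 2) = 2*(-5) = -10)
(-303 + 318) - 2*v*(-2) = (-303 + 318) - 2*(-10)*(-2) = 15 + 20*(-2) = 15 - 40 = -25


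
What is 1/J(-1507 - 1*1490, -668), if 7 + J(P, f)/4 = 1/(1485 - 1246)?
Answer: -239/6688 ≈ -0.035736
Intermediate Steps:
J(P, f) = -6688/239 (J(P, f) = -28 + 4/(1485 - 1246) = -28 + 4/239 = -6688/239)
1/J(-1507 - 1*1490, -668) = 1/(-6688/239) = -239/6688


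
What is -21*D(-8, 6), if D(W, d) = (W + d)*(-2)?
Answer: -84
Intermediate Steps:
D(W, d) = -2*W - 2*d
-21*D(-8, 6) = -21*(-2*(-8) - 2*6) = -21*(16 - 12) = -21*4 = -84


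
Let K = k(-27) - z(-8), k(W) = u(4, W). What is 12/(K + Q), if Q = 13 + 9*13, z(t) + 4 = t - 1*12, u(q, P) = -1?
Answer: 4/51 ≈ 0.078431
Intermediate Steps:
k(W) = -1
z(t) = -16 + t (z(t) = -4 + (t - 1*12) = -4 + (t - 12) = -4 + (-12 + t) = -16 + t)
K = 23 (K = -1 - (-16 - 8) = -1 - 1*(-24) = -1 + 24 = 23)
Q = 130 (Q = 13 + 117 = 130)
12/(K + Q) = 12/(23 + 130) = 12/153 = (1/153)*12 = 4/51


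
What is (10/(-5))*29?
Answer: -58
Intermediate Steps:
(10/(-5))*29 = (10*(-⅕))*29 = -2*29 = -58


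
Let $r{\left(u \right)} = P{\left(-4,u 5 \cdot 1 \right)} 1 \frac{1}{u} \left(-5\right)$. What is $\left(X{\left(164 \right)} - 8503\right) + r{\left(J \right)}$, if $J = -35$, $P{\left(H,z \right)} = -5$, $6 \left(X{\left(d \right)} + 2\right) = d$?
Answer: $- \frac{178046}{21} \approx -8478.4$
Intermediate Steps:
$X{\left(d \right)} = -2 + \frac{d}{6}$
$r{\left(u \right)} = \frac{25}{u}$ ($r{\left(u \right)} = - 5 \cdot 1 \frac{1}{u} \left(-5\right) = - \frac{5}{u} \left(-5\right) = \frac{25}{u}$)
$\left(X{\left(164 \right)} - 8503\right) + r{\left(J \right)} = \left(\left(-2 + \frac{1}{6} \cdot 164\right) - 8503\right) + \frac{25}{-35} = \left(\left(-2 + \frac{82}{3}\right) - 8503\right) + 25 \left(- \frac{1}{35}\right) = \left(\frac{76}{3} - 8503\right) - \frac{5}{7} = - \frac{25433}{3} - \frac{5}{7} = - \frac{178046}{21}$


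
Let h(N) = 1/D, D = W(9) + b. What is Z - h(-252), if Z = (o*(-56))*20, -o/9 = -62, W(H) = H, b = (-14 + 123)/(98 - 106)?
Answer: -23123512/37 ≈ -6.2496e+5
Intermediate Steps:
b = -109/8 (b = 109/(-8) = 109*(-⅛) = -109/8 ≈ -13.625)
o = 558 (o = -9*(-62) = 558)
D = -37/8 (D = 9 - 109/8 = -37/8 ≈ -4.6250)
h(N) = -8/37 (h(N) = 1/(-37/8) = -8/37)
Z = -624960 (Z = (558*(-56))*20 = -31248*20 = -624960)
Z - h(-252) = -624960 - 1*(-8/37) = -624960 + 8/37 = -23123512/37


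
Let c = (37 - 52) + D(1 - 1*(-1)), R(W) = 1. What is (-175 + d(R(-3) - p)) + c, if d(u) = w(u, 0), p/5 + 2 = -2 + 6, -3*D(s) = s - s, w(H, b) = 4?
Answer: -186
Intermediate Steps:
D(s) = 0 (D(s) = -(s - s)/3 = -⅓*0 = 0)
p = 10 (p = -10 + 5*(-2 + 6) = -10 + 5*4 = -10 + 20 = 10)
d(u) = 4
c = -15 (c = (37 - 52) + 0 = -15 + 0 = -15)
(-175 + d(R(-3) - p)) + c = (-175 + 4) - 15 = -171 - 15 = -186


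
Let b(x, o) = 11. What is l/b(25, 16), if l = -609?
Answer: -609/11 ≈ -55.364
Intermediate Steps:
l/b(25, 16) = -609/11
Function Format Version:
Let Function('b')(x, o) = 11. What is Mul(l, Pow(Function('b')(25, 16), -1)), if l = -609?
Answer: Rational(-609, 11) ≈ -55.364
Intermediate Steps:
Mul(l, Pow(Function('b')(25, 16), -1)) = Mul(-609, Pow(11, -1)) = Mul(-609, Rational(1, 11)) = Rational(-609, 11)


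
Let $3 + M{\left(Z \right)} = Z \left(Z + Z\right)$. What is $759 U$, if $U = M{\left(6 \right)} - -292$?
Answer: $273999$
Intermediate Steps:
$M{\left(Z \right)} = -3 + 2 Z^{2}$ ($M{\left(Z \right)} = -3 + Z \left(Z + Z\right) = -3 + Z 2 Z = -3 + 2 Z^{2}$)
$U = 361$ ($U = \left(-3 + 2 \cdot 6^{2}\right) - -292 = \left(-3 + 2 \cdot 36\right) + 292 = \left(-3 + 72\right) + 292 = 69 + 292 = 361$)
$759 U = 759 \cdot 361 = 273999$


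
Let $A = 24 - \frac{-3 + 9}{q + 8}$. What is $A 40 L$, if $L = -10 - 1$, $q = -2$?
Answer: $-10120$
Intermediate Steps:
$L = -11$ ($L = -10 - 1 = -11$)
$A = 23$ ($A = 24 - \frac{-3 + 9}{-2 + 8} = 24 - \frac{6}{6} = 24 - 6 \cdot \frac{1}{6} = 24 - 1 = 23$)
$A 40 L = 23 \cdot 40 \left(-11\right) = 920 \left(-11\right) = -10120$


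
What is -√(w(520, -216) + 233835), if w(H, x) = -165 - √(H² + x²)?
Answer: -√(233670 - 8*√4954) ≈ -482.81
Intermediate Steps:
-√(w(520, -216) + 233835) = -√((-165 - √(520² + (-216)²)) + 233835) = -√((-165 - √(270400 + 46656)) + 233835) = -√((-165 - √317056) + 233835) = -√((-165 - 8*√4954) + 233835) = -√(233670 - 8*√4954)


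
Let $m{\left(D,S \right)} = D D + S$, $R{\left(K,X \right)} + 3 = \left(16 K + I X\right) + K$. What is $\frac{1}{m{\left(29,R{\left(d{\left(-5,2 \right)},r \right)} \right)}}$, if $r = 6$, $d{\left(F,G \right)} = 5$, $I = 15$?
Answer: $\frac{1}{1013} \approx 0.00098717$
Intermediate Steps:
$R{\left(K,X \right)} = -3 + 15 X + 17 K$ ($R{\left(K,X \right)} = -3 + \left(\left(16 K + 15 X\right) + K\right) = -3 + \left(\left(15 X + 16 K\right) + K\right) = -3 + \left(15 X + 17 K\right) = -3 + 15 X + 17 K$)
$m{\left(D,S \right)} = S + D^{2}$ ($m{\left(D,S \right)} = D^{2} + S = S + D^{2}$)
$\frac{1}{m{\left(29,R{\left(d{\left(-5,2 \right)},r \right)} \right)}} = \frac{1}{\left(-3 + 15 \cdot 6 + 17 \cdot 5\right) + 29^{2}} = \frac{1}{\left(-3 + 90 + 85\right) + 841} = \frac{1}{172 + 841} = \frac{1}{1013}$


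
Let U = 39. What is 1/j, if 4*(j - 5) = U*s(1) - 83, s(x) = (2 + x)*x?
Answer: 2/27 ≈ 0.074074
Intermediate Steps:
s(x) = x*(2 + x)
j = 27/2 (j = 5 + (39*(1*(2 + 1)) - 83)/4 = 5 + (39*(1*3) - 83)/4 = 5 + (39*3 - 83)/4 = 5 + (117 - 83)/4 = 5 + (1/4)*34 = 5 + 17/2 = 27/2 ≈ 13.500)
1/j = 1/(27/2) = 2/27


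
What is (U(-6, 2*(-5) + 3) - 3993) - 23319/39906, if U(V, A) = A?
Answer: -17738591/4434 ≈ -4000.6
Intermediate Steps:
(U(-6, 2*(-5) + 3) - 3993) - 23319/39906 = ((2*(-5) + 3) - 3993) - 23319/39906 = ((-10 + 3) - 3993) - 23319/39906 = (-7 - 3993) - 1*2591/4434 = -4000 - 2591/4434 = -17738591/4434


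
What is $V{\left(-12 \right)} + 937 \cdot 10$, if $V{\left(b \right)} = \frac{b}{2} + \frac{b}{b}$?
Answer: $9365$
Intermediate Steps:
$V{\left(b \right)} = 1 + \frac{b}{2}$ ($V{\left(b \right)} = b \frac{1}{2} + 1 = \frac{b}{2} + 1 = 1 + \frac{b}{2}$)
$V{\left(-12 \right)} + 937 \cdot 10 = \left(1 + \frac{1}{2} \left(-12\right)\right) + 937 \cdot 10 = \left(1 - 6\right) + 9370 = -5 + 9370 = 9365$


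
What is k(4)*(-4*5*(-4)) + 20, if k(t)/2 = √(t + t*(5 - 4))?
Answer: 20 + 320*√2 ≈ 472.55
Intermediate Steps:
k(t) = 2*√2*√t (k(t) = 2*√(t + t*(5 - 4)) = 2*√(t + t*1) = 2*√(t + t) = 2*√(2*t) = 2*(√2*√t) = 2*√2*√t)
k(4)*(-4*5*(-4)) + 20 = (2*√2*√4)*(-4*5*(-4)) + 20 = (2*√2*2)*(-20*(-4)) + 20 = (4*√2)*80 + 20 = 320*√2 + 20 = 20 + 320*√2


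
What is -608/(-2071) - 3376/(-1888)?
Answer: 26775/12862 ≈ 2.0817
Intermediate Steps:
-608/(-2071) - 3376/(-1888) = -608*(-1/2071) - 3376*(-1/1888) = 32/109 + 211/118 = 26775/12862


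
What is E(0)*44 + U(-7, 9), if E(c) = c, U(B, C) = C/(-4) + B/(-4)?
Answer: -1/2 ≈ -0.50000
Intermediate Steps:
U(B, C) = -B/4 - C/4 (U(B, C) = C*(-1/4) + B*(-1/4) = -C/4 - B/4 = -B/4 - C/4)
E(0)*44 + U(-7, 9) = 0*44 + (-1/4*(-7) - 1/4*9) = 0 + (7/4 - 9/4) = 0 - 1/2 = -1/2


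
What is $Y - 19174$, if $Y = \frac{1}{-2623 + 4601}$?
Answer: $- \frac{37926171}{1978} \approx -19174.0$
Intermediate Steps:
$Y = \frac{1}{1978} \approx 0.00050556$
$Y - 19174 = \frac{1}{1978} - 19174 = - \frac{37926171}{1978}$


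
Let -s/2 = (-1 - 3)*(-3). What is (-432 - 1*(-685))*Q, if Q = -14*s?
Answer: 85008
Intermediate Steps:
s = -24 (s = -2*(-1 - 3)*(-3) = -(-8)*(-3) = -2*12 = -24)
Q = 336 (Q = -14*(-24) = 336)
(-432 - 1*(-685))*Q = (-432 - 1*(-685))*336 = (-432 + 685)*336 = 253*336 = 85008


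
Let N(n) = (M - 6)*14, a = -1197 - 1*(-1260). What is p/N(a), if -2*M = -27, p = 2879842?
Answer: 411406/15 ≈ 27427.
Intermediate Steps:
M = 27/2 (M = -1/2*(-27) = 27/2 ≈ 13.500)
a = 63 (a = -1197 + 1260 = 63)
N(n) = 105 (N(n) = (27/2 - 6)*14 = (15/2)*14 = 105)
p/N(a) = 2879842/105 = 2879842*(1/105) = 411406/15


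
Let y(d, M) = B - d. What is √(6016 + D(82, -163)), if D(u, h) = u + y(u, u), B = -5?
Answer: √6011 ≈ 77.531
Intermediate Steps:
y(d, M) = -5 - d
D(u, h) = -5 (D(u, h) = u + (-5 - u) = -5)
√(6016 + D(82, -163)) = √(6016 - 5) = √6011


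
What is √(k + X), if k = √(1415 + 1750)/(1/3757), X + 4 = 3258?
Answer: √(3254 + 3757*√3165) ≈ 463.27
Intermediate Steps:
X = 3254 (X = -4 + 3258 = 3254)
k = 3757*√3165 (k = √3165/(1/3757) = √3165*3757 = 3757*√3165 ≈ 2.1136e+5)
√(k + X) = √(3757*√3165 + 3254) = √(3254 + 3757*√3165)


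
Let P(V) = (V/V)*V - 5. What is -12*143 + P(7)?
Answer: -1714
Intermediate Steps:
P(V) = -5 + V (P(V) = 1*V - 5 = V - 5 = -5 + V)
-12*143 + P(7) = -12*143 + (-5 + 7) = -1716 + 2 = -1714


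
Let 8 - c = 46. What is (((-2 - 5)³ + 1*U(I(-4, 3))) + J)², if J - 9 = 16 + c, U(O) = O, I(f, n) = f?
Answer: 129600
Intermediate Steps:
c = -38 (c = 8 - 1*46 = 8 - 46 = -38)
J = -13 (J = 9 + (16 - 38) = 9 - 22 = -13)
(((-2 - 5)³ + 1*U(I(-4, 3))) + J)² = (((-2 - 5)³ + 1*(-4)) - 13)² = (((-7)³ - 4) - 13)² = ((-343 - 4) - 13)² = (-347 - 13)² = (-360)² = 129600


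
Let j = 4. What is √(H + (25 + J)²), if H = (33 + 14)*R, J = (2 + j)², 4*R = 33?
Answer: √16435/2 ≈ 64.099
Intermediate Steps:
R = 33/4 (R = (¼)*33 = 33/4 ≈ 8.2500)
J = 36 (J = (2 + 4)² = 6² = 36)
H = 1551/4 (H = (33 + 14)*(33/4) = 47*(33/4) = 1551/4 ≈ 387.75)
√(H + (25 + J)²) = √(1551/4 + (25 + 36)²) = √(1551/4 + 61²) = √(1551/4 + 3721) = √(16435/4) = √16435/2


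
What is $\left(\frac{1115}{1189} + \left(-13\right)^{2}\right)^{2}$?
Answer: $\frac{40826627136}{1413721} \approx 28879.0$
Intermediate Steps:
$\left(\frac{1115}{1189} + \left(-13\right)^{2}\right)^{2} = \left(1115 \cdot \frac{1}{1189} + 169\right)^{2} = \left(\frac{1115}{1189} + 169\right)^{2} = \left(\frac{202056}{1189}\right)^{2} = \frac{40826627136}{1413721}$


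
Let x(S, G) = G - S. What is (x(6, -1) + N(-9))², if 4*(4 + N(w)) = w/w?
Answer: 1849/16 ≈ 115.56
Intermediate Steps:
N(w) = -15/4 (N(w) = -4 + (w/w)/4 = -4 + (¼)*1 = -4 + ¼ = -15/4)
(x(6, -1) + N(-9))² = ((-1 - 1*6) - 15/4)² = ((-1 - 6) - 15/4)² = (-7 - 15/4)² = (-43/4)² = 1849/16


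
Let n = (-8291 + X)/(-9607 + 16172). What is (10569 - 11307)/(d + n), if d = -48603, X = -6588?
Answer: 2422485/159546787 ≈ 0.015184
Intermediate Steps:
n = -14879/6565 (n = (-8291 - 6588)/(-9607 + 16172) = -14879/6565 ≈ -2.2664)
(10569 - 11307)/(d + n) = (10569 - 11307)/(-48603 - 14879/6565) = -738/(-319093574/6565) = -738*(-6565/319093574) = 2422485/159546787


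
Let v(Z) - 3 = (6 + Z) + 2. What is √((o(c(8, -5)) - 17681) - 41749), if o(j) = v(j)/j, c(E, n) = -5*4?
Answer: I*√5942955/10 ≈ 243.78*I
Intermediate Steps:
c(E, n) = -20
v(Z) = 11 + Z (v(Z) = 3 + ((6 + Z) + 2) = 3 + (8 + Z) = 11 + Z)
o(j) = (11 + j)/j
√((o(c(8, -5)) - 17681) - 41749) = √(((11 - 20)/(-20) - 17681) - 41749) = √((-1/20*(-9) - 17681) - 41749) = √((9/20 - 17681) - 41749) = √(-353611/20 - 41749) = √(-1188591/20) = I*√5942955/10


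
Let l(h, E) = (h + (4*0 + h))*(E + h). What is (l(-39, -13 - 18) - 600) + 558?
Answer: 5418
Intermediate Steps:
l(h, E) = 2*h*(E + h) (l(h, E) = (h + (0 + h))*(E + h) = (h + h)*(E + h) = (2*h)*(E + h) = 2*h*(E + h))
(l(-39, -13 - 18) - 600) + 558 = (2*(-39)*((-13 - 18) - 39) - 600) + 558 = (2*(-39)*(-31 - 39) - 600) + 558 = (2*(-39)*(-70) - 600) + 558 = (5460 - 600) + 558 = 4860 + 558 = 5418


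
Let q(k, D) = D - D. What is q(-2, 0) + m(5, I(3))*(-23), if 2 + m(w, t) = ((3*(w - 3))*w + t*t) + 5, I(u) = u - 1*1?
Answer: -851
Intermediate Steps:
q(k, D) = 0
I(u) = -1 + u (I(u) = u - 1 = -1 + u)
m(w, t) = 3 + t² + w*(-9 + 3*w) (m(w, t) = -2 + (((3*(w - 3))*w + t*t) + 5) = -2 + (((3*(-3 + w))*w + t²) + 5) = -2 + (((-9 + 3*w)*w + t²) + 5) = -2 + ((w*(-9 + 3*w) + t²) + 5) = -2 + ((t² + w*(-9 + 3*w)) + 5) = -2 + (5 + t² + w*(-9 + 3*w)) = 3 + t² + w*(-9 + 3*w))
q(-2, 0) + m(5, I(3))*(-23) = 0 + (3 + (-1 + 3)² - 9*5 + 3*5²)*(-23) = 0 + (3 + 2² - 45 + 3*25)*(-23) = 0 + (3 + 4 - 45 + 75)*(-23) = 0 + 37*(-23) = 0 - 851 = -851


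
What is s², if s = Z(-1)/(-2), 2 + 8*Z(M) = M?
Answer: 9/256 ≈ 0.035156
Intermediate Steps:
Z(M) = -¼ + M/8
s = 3/16 (s = (-¼ + (⅛)*(-1))/(-2) = -(-¼ - ⅛)/2 = -½*(-3/8) = 3/16 ≈ 0.18750)
s² = (3/16)² = 9/256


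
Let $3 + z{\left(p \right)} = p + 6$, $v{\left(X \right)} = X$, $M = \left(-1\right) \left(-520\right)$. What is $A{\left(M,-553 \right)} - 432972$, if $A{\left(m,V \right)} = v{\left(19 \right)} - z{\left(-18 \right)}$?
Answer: $-432938$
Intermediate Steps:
$M = 520$
$z{\left(p \right)} = 3 + p$ ($z{\left(p \right)} = -3 + \left(p + 6\right) = -3 + \left(6 + p\right) = 3 + p$)
$A{\left(m,V \right)} = 34$ ($A{\left(m,V \right)} = 19 - \left(3 - 18\right) = 19 - -15 = 19 + 15 = 34$)
$A{\left(M,-553 \right)} - 432972 = 34 - 432972 = -432938$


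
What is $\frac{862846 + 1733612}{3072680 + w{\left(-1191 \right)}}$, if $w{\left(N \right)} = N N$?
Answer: $\frac{2596458}{4491161} \approx 0.57813$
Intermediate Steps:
$w{\left(N \right)} = N^{2}$
$\frac{862846 + 1733612}{3072680 + w{\left(-1191 \right)}} = \frac{862846 + 1733612}{3072680 + \left(-1191\right)^{2}} = \frac{2596458}{3072680 + 1418481} = \frac{2596458}{4491161}$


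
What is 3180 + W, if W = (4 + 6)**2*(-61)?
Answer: -2920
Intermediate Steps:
W = -6100 (W = 10**2*(-61) = 100*(-61) = -6100)
3180 + W = 3180 - 6100 = -2920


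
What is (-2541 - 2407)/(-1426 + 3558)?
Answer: -1237/533 ≈ -2.3208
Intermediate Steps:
(-2541 - 2407)/(-1426 + 3558) = -4948/2132 = -4948*1/2132 = -1237/533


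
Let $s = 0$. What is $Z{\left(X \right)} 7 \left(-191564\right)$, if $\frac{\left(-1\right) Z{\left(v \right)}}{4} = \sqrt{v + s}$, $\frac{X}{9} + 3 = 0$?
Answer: $16091376 i \sqrt{3} \approx 2.7871 \cdot 10^{7} i$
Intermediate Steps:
$X = -27$ ($X = -27 + 9 \cdot 0 = -27 + 0 = -27$)
$Z{\left(v \right)} = - 4 \sqrt{v}$ ($Z{\left(v \right)} = - 4 \sqrt{v + 0} = - 4 \sqrt{v}$)
$Z{\left(X \right)} 7 \left(-191564\right) = - 4 \sqrt{-27} \cdot 7 \left(-191564\right) = - 4 \cdot 3 i \sqrt{3} \cdot 7 \left(-191564\right) = - 12 i \sqrt{3} \cdot 7 \left(-191564\right) = - 84 i \sqrt{3} \left(-191564\right) = 16091376 i \sqrt{3}$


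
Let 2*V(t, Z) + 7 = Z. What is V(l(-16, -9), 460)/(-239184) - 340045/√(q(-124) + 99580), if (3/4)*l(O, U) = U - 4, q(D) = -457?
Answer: -1/1056 - 7235*√99123/2109 ≈ -1080.1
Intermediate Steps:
l(O, U) = -16/3 + 4*U/3 (l(O, U) = 4*(U - 4)/3 = 4*(-4 + U)/3 = -16/3 + 4*U/3)
V(t, Z) = -7/2 + Z/2
V(l(-16, -9), 460)/(-239184) - 340045/√(q(-124) + 99580) = (-7/2 + (½)*460)/(-239184) - 340045/√(-457 + 99580) = (-7/2 + 230)*(-1/239184) - 340045*√99123/99123 = (453/2)*(-1/239184) - 7235*√99123/2109 = -1/1056 - 7235*√99123/2109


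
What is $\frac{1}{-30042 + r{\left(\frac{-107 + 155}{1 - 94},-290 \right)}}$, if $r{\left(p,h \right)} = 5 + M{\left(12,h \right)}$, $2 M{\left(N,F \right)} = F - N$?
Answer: $- \frac{1}{30188} \approx -3.3126 \cdot 10^{-5}$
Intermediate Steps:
$M{\left(N,F \right)} = \frac{F}{2} - \frac{N}{2}$ ($M{\left(N,F \right)} = \frac{F - N}{2} = \frac{F}{2} - \frac{N}{2}$)
$r{\left(p,h \right)} = -1 + \frac{h}{2}$ ($r{\left(p,h \right)} = 5 + \left(\frac{h}{2} - 6\right) = 5 + \left(-6 + \frac{h}{2}\right) = -1 + \frac{h}{2}$)
$\frac{1}{-30042 + r{\left(\frac{-107 + 155}{1 - 94},-290 \right)}} = \frac{1}{-30042 + \left(-1 + \frac{1}{2} \left(-290\right)\right)} = \frac{1}{-30042 - 146} = \frac{1}{-30188} = - \frac{1}{30188}$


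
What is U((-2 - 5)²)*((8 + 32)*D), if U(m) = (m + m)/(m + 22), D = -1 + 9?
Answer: 31360/71 ≈ 441.69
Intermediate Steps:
D = 8
U(m) = 2*m/(22 + m) (U(m) = (2*m)/(22 + m) = 2*m/(22 + m))
U((-2 - 5)²)*((8 + 32)*D) = (2*(-2 - 5)²/(22 + (-2 - 5)²))*((8 + 32)*8) = (2*(-7)²/(22 + (-7)²))*(40*8) = (2*49/(22 + 49))*320 = (2*49/71)*320 = (2*49*(1/71))*320 = (98/71)*320 = 31360/71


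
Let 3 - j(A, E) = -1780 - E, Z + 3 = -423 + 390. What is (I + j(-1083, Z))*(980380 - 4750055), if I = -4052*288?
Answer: 4392534630575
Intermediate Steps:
Z = -36 (Z = -3 + (-423 + 390) = -3 - 33 = -36)
j(A, E) = 1783 + E (j(A, E) = 3 - (-1780 - E) = 3 + (1780 + E) = 1783 + E)
I = -1166976
(I + j(-1083, Z))*(980380 - 4750055) = (-1166976 + (1783 - 36))*(980380 - 4750055) = (-1166976 + 1747)*(-3769675) = -1165229*(-3769675) = 4392534630575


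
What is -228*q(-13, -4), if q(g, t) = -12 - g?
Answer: -228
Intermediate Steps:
-228*q(-13, -4) = -228*(-12 - 1*(-13)) = -228*(-12 + 13) = -228*1 = -228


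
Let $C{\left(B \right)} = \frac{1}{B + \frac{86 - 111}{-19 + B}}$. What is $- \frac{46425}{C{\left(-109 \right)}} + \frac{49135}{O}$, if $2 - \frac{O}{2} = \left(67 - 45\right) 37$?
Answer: $\frac{131251091765}{25984} \approx 5.0512 \cdot 10^{6}$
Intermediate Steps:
$O = -1624$ ($O = 4 - 2 \left(67 - 45\right) 37 = 4 - 2 \cdot 22 \cdot 37 = 4 - 1628 = -1624$)
$C{\left(B \right)} = \frac{1}{B - \frac{25}{-19 + B}}$
$- \frac{46425}{C{\left(-109 \right)}} + \frac{49135}{O} = - \frac{46425}{\frac{1}{25 - \left(-109\right)^{2} + 19 \left(-109\right)} \left(19 - -109\right)} + \frac{49135}{-1624} = - \frac{46425}{\frac{1}{25 - 11881 - 2071} \left(19 + 109\right)} + 49135 \left(- \frac{1}{1624}\right) = - \frac{46425}{\frac{1}{25 - 11881 - 2071} \cdot 128} - \frac{49135}{1624} = - \frac{46425}{\frac{1}{-13927} \cdot 128} - \frac{49135}{1624} = - \frac{46425}{\left(- \frac{1}{13927}\right) 128} - \frac{49135}{1624} = - \frac{46425}{- \frac{128}{13927}} - \frac{49135}{1624} = \left(-46425\right) \left(- \frac{13927}{128}\right) - \frac{49135}{1624} = \frac{646560975}{128} - \frac{49135}{1624} = \frac{131251091765}{25984}$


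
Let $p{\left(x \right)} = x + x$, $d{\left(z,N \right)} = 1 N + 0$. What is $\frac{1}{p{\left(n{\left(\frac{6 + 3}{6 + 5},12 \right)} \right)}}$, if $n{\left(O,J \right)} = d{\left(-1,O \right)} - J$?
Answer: $- \frac{11}{246} \approx -0.044715$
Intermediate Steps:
$d{\left(z,N \right)} = N$ ($d{\left(z,N \right)} = N + 0 = N$)
$n{\left(O,J \right)} = O - J$
$p{\left(x \right)} = 2 x$
$\frac{1}{p{\left(n{\left(\frac{6 + 3}{6 + 5},12 \right)} \right)}} = \frac{1}{2 \left(\frac{6 + 3}{6 + 5} - 12\right)} = \frac{1}{2 \left(\frac{9}{11} - 12\right)} = \frac{1}{2 \left(- \frac{123}{11}\right)} = \frac{1}{- \frac{246}{11}} = - \frac{11}{246}$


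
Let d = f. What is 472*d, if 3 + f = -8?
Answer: -5192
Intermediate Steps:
f = -11 (f = -3 - 8 = -11)
d = -11
472*d = 472*(-11) = -5192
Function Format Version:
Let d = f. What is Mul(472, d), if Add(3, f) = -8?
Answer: -5192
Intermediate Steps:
f = -11 (f = Add(-3, -8) = -11)
d = -11
Mul(472, d) = Mul(472, -11) = -5192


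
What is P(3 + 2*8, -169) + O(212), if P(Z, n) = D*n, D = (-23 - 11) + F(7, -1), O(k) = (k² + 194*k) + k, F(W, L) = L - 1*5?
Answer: 93044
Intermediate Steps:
F(W, L) = -5 + L (F(W, L) = L - 5 = -5 + L)
O(k) = k² + 195*k
D = -40 (D = (-23 - 11) + (-5 - 1) = -34 - 6 = -40)
P(Z, n) = -40*n
P(3 + 2*8, -169) + O(212) = -40*(-169) + 212*(195 + 212) = 6760 + 212*407 = 6760 + 86284 = 93044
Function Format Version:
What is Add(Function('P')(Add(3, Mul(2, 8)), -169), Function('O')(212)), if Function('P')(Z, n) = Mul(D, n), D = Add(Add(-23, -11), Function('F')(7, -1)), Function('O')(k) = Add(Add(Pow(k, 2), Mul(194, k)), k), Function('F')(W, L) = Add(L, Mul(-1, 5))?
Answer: 93044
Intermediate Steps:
Function('F')(W, L) = Add(-5, L) (Function('F')(W, L) = Add(L, -5) = Add(-5, L))
Function('O')(k) = Add(Pow(k, 2), Mul(195, k))
D = -40 (D = Add(Add(-23, -11), Add(-5, -1)) = Add(-34, -6) = -40)
Function('P')(Z, n) = Mul(-40, n)
Add(Function('P')(Add(3, Mul(2, 8)), -169), Function('O')(212)) = Add(Mul(-40, -169), Mul(212, Add(195, 212))) = Add(6760, Mul(212, 407)) = Add(6760, 86284) = 93044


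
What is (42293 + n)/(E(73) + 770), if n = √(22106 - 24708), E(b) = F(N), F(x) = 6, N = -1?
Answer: 42293/776 + I*√2602/776 ≈ 54.501 + 0.065734*I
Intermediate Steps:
E(b) = 6
n = I*√2602 (n = √(-2602) = I*√2602 ≈ 51.01*I)
(42293 + n)/(E(73) + 770) = (42293 + I*√2602)/(6 + 770) = (42293 + I*√2602)/776 = (42293 + I*√2602)*(1/776) = 42293/776 + I*√2602/776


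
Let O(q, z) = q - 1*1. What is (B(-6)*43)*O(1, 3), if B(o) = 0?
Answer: 0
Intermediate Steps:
O(q, z) = -1 + q (O(q, z) = q - 1 = -1 + q)
(B(-6)*43)*O(1, 3) = (0*43)*(-1 + 1) = 0*0 = 0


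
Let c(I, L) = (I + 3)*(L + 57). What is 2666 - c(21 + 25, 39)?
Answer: -2038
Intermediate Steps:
c(I, L) = (3 + I)*(57 + L)
2666 - c(21 + 25, 39) = 2666 - (171 + 3*39 + 57*(21 + 25) + (21 + 25)*39) = 2666 - (171 + 117 + 57*46 + 46*39) = 2666 - (171 + 117 + 2622 + 1794) = 2666 - 1*4704 = 2666 - 4704 = -2038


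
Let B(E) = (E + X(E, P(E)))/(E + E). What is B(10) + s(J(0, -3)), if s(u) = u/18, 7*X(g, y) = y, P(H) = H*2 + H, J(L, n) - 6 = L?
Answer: 22/21 ≈ 1.0476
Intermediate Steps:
J(L, n) = 6 + L
P(H) = 3*H (P(H) = 2*H + H = 3*H)
X(g, y) = y/7
s(u) = u/18 (s(u) = u*(1/18) = u/18)
B(E) = 5/7 (B(E) = (E + (3*E)/7)/(E + E) = (E + 3*E/7)/((2*E)) = (10*E/7)*(1/(2*E)) = 5/7)
B(10) + s(J(0, -3)) = 5/7 + (6 + 0)/18 = 5/7 + (1/18)*6 = 5/7 + ⅓ = 22/21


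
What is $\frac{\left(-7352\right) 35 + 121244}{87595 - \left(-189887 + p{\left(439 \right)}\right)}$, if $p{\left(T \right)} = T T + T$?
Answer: $- \frac{68038}{42161} \approx -1.6138$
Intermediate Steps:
$p{\left(T \right)} = T + T^{2}$ ($p{\left(T \right)} = T^{2} + T = T + T^{2}$)
$\frac{\left(-7352\right) 35 + 121244}{87595 - \left(-189887 + p{\left(439 \right)}\right)} = \frac{\left(-7352\right) 35 + 121244}{87595 + \left(189887 - 439 \left(1 + 439\right)\right)} = \frac{-257320 + 121244}{87595 + \left(189887 - 439 \cdot 440\right)} = - \frac{136076}{87595 + \left(189887 - 193160\right)} = - \frac{136076}{87595 - 3273} = - \frac{136076}{84322} = \left(-136076\right) \frac{1}{84322} = - \frac{68038}{42161}$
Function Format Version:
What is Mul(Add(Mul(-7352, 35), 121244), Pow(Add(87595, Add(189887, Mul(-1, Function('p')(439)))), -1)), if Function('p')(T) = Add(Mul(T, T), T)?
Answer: Rational(-68038, 42161) ≈ -1.6138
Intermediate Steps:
Function('p')(T) = Add(T, Pow(T, 2)) (Function('p')(T) = Add(Pow(T, 2), T) = Add(T, Pow(T, 2)))
Mul(Add(Mul(-7352, 35), 121244), Pow(Add(87595, Add(189887, Mul(-1, Function('p')(439)))), -1)) = Mul(Add(Mul(-7352, 35), 121244), Pow(Add(87595, Add(189887, Mul(-1, Mul(439, Add(1, 439))))), -1)) = Mul(Add(-257320, 121244), Pow(Add(87595, Add(189887, Mul(-1, Mul(439, 440)))), -1)) = Mul(-136076, Pow(Add(87595, Add(189887, Mul(-1, 193160))), -1)) = Mul(-136076, Pow(Add(87595, Add(189887, -193160)), -1)) = Mul(-136076, Pow(Add(87595, -3273), -1)) = Mul(-136076, Pow(84322, -1)) = Mul(-136076, Rational(1, 84322)) = Rational(-68038, 42161)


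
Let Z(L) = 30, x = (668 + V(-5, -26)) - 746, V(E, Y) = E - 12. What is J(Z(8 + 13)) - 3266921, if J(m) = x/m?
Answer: -19601545/6 ≈ -3.2669e+6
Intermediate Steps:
V(E, Y) = -12 + E
x = -95 (x = (668 + (-12 - 5)) - 746 = (668 - 17) - 746 = 651 - 746 = -95)
J(m) = -95/m
J(Z(8 + 13)) - 3266921 = -95/30 - 3266921 = -95*1/30 - 3266921 = -19/6 - 3266921 = -19601545/6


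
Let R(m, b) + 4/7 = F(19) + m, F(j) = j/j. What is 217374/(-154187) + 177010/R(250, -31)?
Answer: 190667429468/270289811 ≈ 705.42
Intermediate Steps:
F(j) = 1
R(m, b) = 3/7 + m (R(m, b) = -4/7 + (1 + m) = 3/7 + m)
217374/(-154187) + 177010/R(250, -31) = 217374/(-154187) + 177010/(3/7 + 250) = 217374*(-1/154187) + 177010/(1753/7) = -217374/154187 + 177010*(7/1753) = -217374/154187 + 1239070/1753 = 190667429468/270289811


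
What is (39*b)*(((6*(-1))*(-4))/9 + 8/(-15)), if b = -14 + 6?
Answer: -3328/5 ≈ -665.60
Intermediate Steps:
b = -8
(39*b)*(((6*(-1))*(-4))/9 + 8/(-15)) = (39*(-8))*(((6*(-1))*(-4))/9 + 8/(-15)) = -312*(-6*(-4)*(⅑) + 8*(-1/15)) = -312*(24*(⅑) - 8/15) = -312*(8/3 - 8/15) = -312*32/15 = -3328/5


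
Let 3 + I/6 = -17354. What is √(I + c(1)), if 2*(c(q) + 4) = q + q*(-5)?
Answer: 6*I*√2893 ≈ 322.72*I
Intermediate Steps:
I = -104142 (I = -18 + 6*(-17354) = -18 - 104124 = -104142)
c(q) = -4 - 2*q (c(q) = -4 + (q + q*(-5))/2 = -4 + (q - 5*q)/2 = -4 + (-4*q)/2 = -4 - 2*q)
√(I + c(1)) = √(-104142 + (-4 - 2*1)) = √(-104142 + (-4 - 2)) = √(-104142 - 6) = √(-104148) = 6*I*√2893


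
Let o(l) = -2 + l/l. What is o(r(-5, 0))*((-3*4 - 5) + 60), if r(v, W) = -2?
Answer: -43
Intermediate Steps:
o(l) = -1 (o(l) = -2 + 1 = -1)
o(r(-5, 0))*((-3*4 - 5) + 60) = -((-3*4 - 5) + 60) = -((-12 - 5) + 60) = -(-17 + 60) = -1*43 = -43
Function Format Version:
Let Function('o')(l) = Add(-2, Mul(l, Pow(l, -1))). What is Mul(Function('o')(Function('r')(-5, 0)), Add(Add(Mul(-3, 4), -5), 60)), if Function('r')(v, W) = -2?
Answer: -43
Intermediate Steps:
Function('o')(l) = -1 (Function('o')(l) = Add(-2, 1) = -1)
Mul(Function('o')(Function('r')(-5, 0)), Add(Add(Mul(-3, 4), -5), 60)) = Mul(-1, Add(Add(Mul(-3, 4), -5), 60)) = Mul(-1, Add(Add(-12, -5), 60)) = Mul(-1, Add(-17, 60)) = Mul(-1, 43) = -43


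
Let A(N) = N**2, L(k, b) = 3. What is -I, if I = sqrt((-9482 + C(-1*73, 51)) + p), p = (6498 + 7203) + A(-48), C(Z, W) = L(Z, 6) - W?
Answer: -5*sqrt(259) ≈ -80.467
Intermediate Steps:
C(Z, W) = 3 - W
p = 16005 (p = (6498 + 7203) + (-48)**2 = 13701 + 2304 = 16005)
I = 5*sqrt(259) (I = sqrt((-9482 + (3 - 1*51)) + 16005) = sqrt((-9482 + (3 - 51)) + 16005) = sqrt((-9482 - 48) + 16005) = sqrt(-9530 + 16005) = sqrt(6475) = 5*sqrt(259) ≈ 80.467)
-I = -5*sqrt(259)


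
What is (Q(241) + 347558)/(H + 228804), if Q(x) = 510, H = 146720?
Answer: 87017/93881 ≈ 0.92689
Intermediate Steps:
(Q(241) + 347558)/(H + 228804) = (510 + 347558)/(146720 + 228804) = 348068/375524 = 348068*(1/375524) = 87017/93881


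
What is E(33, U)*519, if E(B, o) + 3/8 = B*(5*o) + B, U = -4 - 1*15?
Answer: -12881061/8 ≈ -1.6101e+6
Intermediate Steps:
U = -19 (U = -4 - 15 = -19)
E(B, o) = -3/8 + B + 5*B*o (E(B, o) = -3/8 + (B*(5*o) + B) = -3/8 + (5*B*o + B) = -3/8 + (B + 5*B*o) = -3/8 + B + 5*B*o)
E(33, U)*519 = (-3/8 + 33 + 5*33*(-19))*519 = (-3/8 + 33 - 3135)*519 = -24819/8*519 = -12881061/8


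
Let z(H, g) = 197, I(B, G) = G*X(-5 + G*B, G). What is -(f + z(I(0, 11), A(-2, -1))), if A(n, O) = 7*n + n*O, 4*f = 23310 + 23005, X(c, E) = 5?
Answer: -47103/4 ≈ -11776.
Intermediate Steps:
f = 46315/4 (f = (23310 + 23005)/4 = (¼)*46315 = 46315/4 ≈ 11579.)
A(n, O) = 7*n + O*n
I(B, G) = 5*G (I(B, G) = G*5 = 5*G)
-(f + z(I(0, 11), A(-2, -1))) = -(46315/4 + 197) = -1*47103/4 = -47103/4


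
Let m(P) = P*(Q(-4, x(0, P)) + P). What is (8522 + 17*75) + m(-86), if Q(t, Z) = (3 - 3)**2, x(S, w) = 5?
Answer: 17193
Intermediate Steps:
Q(t, Z) = 0 (Q(t, Z) = 0**2 = 0)
m(P) = P**2 (m(P) = P*(0 + P) = P*P = P**2)
(8522 + 17*75) + m(-86) = (8522 + 17*75) + (-86)**2 = (8522 + 1275) + 7396 = 9797 + 7396 = 17193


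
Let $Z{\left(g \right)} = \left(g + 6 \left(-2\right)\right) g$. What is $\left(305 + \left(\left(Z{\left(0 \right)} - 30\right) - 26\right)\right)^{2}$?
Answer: $62001$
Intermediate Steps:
$Z{\left(g \right)} = g \left(-12 + g\right)$ ($Z{\left(g \right)} = \left(g - 12\right) g = \left(-12 + g\right) g = g \left(-12 + g\right)$)
$\left(305 + \left(\left(Z{\left(0 \right)} - 30\right) - 26\right)\right)^{2} = \left(305 - 56\right)^{2} = 249^{2} = 62001$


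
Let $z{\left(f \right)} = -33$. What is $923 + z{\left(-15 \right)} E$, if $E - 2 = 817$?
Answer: $-26104$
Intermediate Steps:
$E = 819$ ($E = 2 + 817 = 819$)
$923 + z{\left(-15 \right)} E = 923 - 27027 = -26104$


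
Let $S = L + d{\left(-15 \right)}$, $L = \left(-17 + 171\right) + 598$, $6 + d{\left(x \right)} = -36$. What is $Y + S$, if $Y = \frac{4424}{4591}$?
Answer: $\frac{3264034}{4591} \approx 710.96$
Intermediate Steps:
$d{\left(x \right)} = -42$ ($d{\left(x \right)} = -6 - 36 = -42$)
$L = 752$ ($L = 154 + 598 = 752$)
$Y = \frac{4424}{4591}$ ($Y = 4424 \cdot \frac{1}{4591} = \frac{4424}{4591} \approx 0.96362$)
$S = 710$ ($S = 752 - 42 = 710$)
$Y + S = \frac{4424}{4591} + 710 = \frac{3264034}{4591}$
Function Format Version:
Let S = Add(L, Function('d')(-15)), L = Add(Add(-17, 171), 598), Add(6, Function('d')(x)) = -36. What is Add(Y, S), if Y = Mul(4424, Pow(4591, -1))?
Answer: Rational(3264034, 4591) ≈ 710.96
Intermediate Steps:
Function('d')(x) = -42 (Function('d')(x) = Add(-6, -36) = -42)
L = 752 (L = Add(154, 598) = 752)
Y = Rational(4424, 4591) (Y = Mul(4424, Rational(1, 4591)) = Rational(4424, 4591) ≈ 0.96362)
S = 710 (S = Add(752, -42) = 710)
Add(Y, S) = Add(Rational(4424, 4591), 710) = Rational(3264034, 4591)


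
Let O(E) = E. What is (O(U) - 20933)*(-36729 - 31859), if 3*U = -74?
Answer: 4312333324/3 ≈ 1.4374e+9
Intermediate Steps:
U = -74/3 (U = (1/3)*(-74) = -74/3 ≈ -24.667)
(O(U) - 20933)*(-36729 - 31859) = (-74/3 - 20933)*(-36729 - 31859) = -62873/3*(-68588) = 4312333324/3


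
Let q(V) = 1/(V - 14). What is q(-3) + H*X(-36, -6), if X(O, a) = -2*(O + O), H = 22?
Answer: 53855/17 ≈ 3167.9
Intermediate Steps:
X(O, a) = -4*O
q(V) = 1/(-14 + V)
q(-3) + H*X(-36, -6) = 1/(-14 - 3) + 22*(-4*(-36)) = 1/(-17) + 22*144 = -1/17 + 3168 = 53855/17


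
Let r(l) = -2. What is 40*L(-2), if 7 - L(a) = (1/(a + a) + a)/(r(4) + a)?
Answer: 515/2 ≈ 257.50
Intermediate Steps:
L(a) = 7 - (a + 1/(2*a))/(-2 + a) (L(a) = 7 - (1/(a + a) + a)/(-2 + a) = 7 - (1/(2*a) + a)/(-2 + a) = 7 - (a + 1/(2*a))/(-2 + a))
40*L(-2) = 40*((½)*(-1 - 28*(-2) + 12*(-2)²)/(-2*(-2 - 2))) = 40*((½)*(-½)*(-1 + 56 + 12*4)/(-4)) = 40*((½)*(-½)*(-¼)*(-1 + 56 + 48)) = 40*((½)*(-½)*(-¼)*103) = 40*(103/16) = 515/2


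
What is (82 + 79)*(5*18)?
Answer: 14490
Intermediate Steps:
(82 + 79)*(5*18) = 161*90 = 14490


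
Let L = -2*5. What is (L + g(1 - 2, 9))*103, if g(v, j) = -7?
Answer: -1751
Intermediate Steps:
L = -10
(L + g(1 - 2, 9))*103 = (-10 - 7)*103 = -17*103 = -1751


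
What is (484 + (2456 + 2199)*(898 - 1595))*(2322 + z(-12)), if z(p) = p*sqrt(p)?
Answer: -7532686422 + 77857224*I*sqrt(3) ≈ -7.5327e+9 + 1.3485e+8*I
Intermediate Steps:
z(p) = p**(3/2)
(484 + (2456 + 2199)*(898 - 1595))*(2322 + z(-12)) = (484 + (2456 + 2199)*(898 - 1595))*(2322 + (-12)**(3/2)) = (484 + 4655*(-697))*(2322 - 24*I*sqrt(3)) = (484 - 3244535)*(2322 - 24*I*sqrt(3)) = -3244051*(2322 - 24*I*sqrt(3)) = -7532686422 + 77857224*I*sqrt(3)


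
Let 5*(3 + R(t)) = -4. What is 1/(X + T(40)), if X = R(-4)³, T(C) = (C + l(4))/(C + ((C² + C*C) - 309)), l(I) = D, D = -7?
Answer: -122125/6699868 ≈ -0.018228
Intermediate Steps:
R(t) = -19/5 (R(t) = -3 + (⅕)*(-4) = -3 - ⅘ = -19/5)
l(I) = -7
T(C) = (-7 + C)/(-309 + C + 2*C²) (T(C) = (C - 7)/(C + ((C² + C*C) - 309)) = (-7 + C)/(C + ((C² + C²) - 309)) = (-7 + C)/(C + (2*C² - 309)) = (-7 + C)/(C + (-309 + 2*C²)) = (-7 + C)/(-309 + C + 2*C²))
X = -6859/125 (X = (-19/5)³ = -6859/125 ≈ -54.872)
1/(X + T(40)) = 1/(-6859/125 + (-7 + 40)/(-309 + 40 + 2*40²)) = 1/(-6859/125 + 33/(-309 + 40 + 2*1600)) = 1/(-6859/125 + 33/(-309 + 40 + 3200)) = 1/(-6859/125 + 33/2931) = 1/(-6859/125 + (1/2931)*33) = 1/(-6859/125 + 11/977) = 1/(-6699868/122125) = -122125/6699868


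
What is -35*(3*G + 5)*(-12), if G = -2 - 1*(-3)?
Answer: 3360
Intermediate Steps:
G = 1 (G = -2 + 3 = 1)
-35*(3*G + 5)*(-12) = -35*(3*1 + 5)*(-12) = -35*(3 + 5)*(-12) = -35*8*(-12) = -280*(-12) = 3360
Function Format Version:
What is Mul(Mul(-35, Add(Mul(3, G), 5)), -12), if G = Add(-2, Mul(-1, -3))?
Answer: 3360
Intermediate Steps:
G = 1 (G = Add(-2, 3) = 1)
Mul(Mul(-35, Add(Mul(3, G), 5)), -12) = Mul(Mul(-35, Add(Mul(3, 1), 5)), -12) = Mul(Mul(-35, Add(3, 5)), -12) = Mul(Mul(-35, 8), -12) = Mul(-280, -12) = 3360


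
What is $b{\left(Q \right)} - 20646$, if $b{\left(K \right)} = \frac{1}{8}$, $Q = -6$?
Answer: $- \frac{165167}{8} \approx -20646.0$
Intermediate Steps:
$b{\left(K \right)} = \frac{1}{8}$
$b{\left(Q \right)} - 20646 = \frac{1}{8} - 20646 = - \frac{165167}{8}$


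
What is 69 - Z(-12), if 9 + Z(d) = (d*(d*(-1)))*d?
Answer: -1650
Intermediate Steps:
Z(d) = -9 - d**3 (Z(d) = -9 + (d*(d*(-1)))*d = -9 + (d*(-d))*d = -9 + (-d**2)*d = -9 - d**3)
69 - Z(-12) = 69 - (-9 - 1*(-12)**3) = 69 - (-9 - 1*(-1728)) = 69 - (-9 + 1728) = 69 - 1*1719 = 69 - 1719 = -1650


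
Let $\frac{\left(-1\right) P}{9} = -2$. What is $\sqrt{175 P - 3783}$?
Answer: $i \sqrt{633} \approx 25.159 i$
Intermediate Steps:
$P = 18$ ($P = \left(-9\right) \left(-2\right) = 18$)
$\sqrt{175 P - 3783} = \sqrt{175 \cdot 18 - 3783} = \sqrt{3150 - 3783} = \sqrt{-633} = i \sqrt{633}$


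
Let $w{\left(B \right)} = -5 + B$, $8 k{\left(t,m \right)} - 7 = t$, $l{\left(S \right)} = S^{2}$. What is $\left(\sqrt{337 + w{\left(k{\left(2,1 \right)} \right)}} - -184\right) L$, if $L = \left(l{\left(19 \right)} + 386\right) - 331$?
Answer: $76544 + 104 \sqrt{5330} \approx 84137.0$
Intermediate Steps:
$k{\left(t,m \right)} = \frac{7}{8} + \frac{t}{8}$
$L = 416$ ($L = \left(19^{2} + 386\right) - 331 = \left(361 + 386\right) - 331 = 747 - 331 = 416$)
$\left(\sqrt{337 + w{\left(k{\left(2,1 \right)} \right)}} - -184\right) L = \left(\sqrt{337 + \left(-5 + \left(\frac{7}{8} + \frac{1}{8} \cdot 2\right)\right)} - -184\right) 416 = \left(\sqrt{337 + \left(-5 + \left(\frac{7}{8} + \frac{1}{4}\right)\right)} + \left(-435 + 619\right)\right) 416 = \left(\sqrt{337 + \left(-5 + \frac{9}{8}\right)} + 184\right) 416 = \left(\sqrt{337 - \frac{31}{8}} + 184\right) 416 = \left(\sqrt{\frac{2665}{8}} + 184\right) 416 = \left(\frac{\sqrt{5330}}{4} + 184\right) 416 = \left(184 + \frac{\sqrt{5330}}{4}\right) 416 = 76544 + 104 \sqrt{5330}$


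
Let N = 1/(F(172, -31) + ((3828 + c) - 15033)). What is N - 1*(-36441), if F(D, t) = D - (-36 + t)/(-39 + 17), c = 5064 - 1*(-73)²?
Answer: 9060070721/248623 ≈ 36441.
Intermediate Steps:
c = -265 (c = 5064 - 1*5329 = 5064 - 5329 = -265)
F(D, t) = -18/11 + D + t/22 (F(D, t) = D - (-36 + t)/(-22) = D - (-36 + t)*(-1)/22 = D - (18/11 - t/22) = D + (-18/11 + t/22) = -18/11 + D + t/22)
N = -22/248623 (N = 1/((-18/11 + 172 + (1/22)*(-31)) + ((3828 - 265) - 15033)) = 1/((-18/11 + 172 - 31/22) + (3563 - 15033)) = 1/(3717/22 - 11470) = 1/(-248623/22) = -22/248623 ≈ -8.8487e-5)
N - 1*(-36441) = -22/248623 - 1*(-36441) = -22/248623 + 36441 = 9060070721/248623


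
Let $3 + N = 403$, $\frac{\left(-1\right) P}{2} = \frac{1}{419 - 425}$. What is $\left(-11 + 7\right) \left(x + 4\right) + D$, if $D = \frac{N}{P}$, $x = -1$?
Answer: $1188$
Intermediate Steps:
$P = \frac{1}{3}$ ($P = - \frac{2}{419 - 425} = - \frac{2}{-6} = \left(-2\right) \left(- \frac{1}{6}\right) = \frac{1}{3} \approx 0.33333$)
$N = 400$ ($N = -3 + 403 = 400$)
$D = 1200$ ($D = 400 \frac{1}{\frac{1}{3}} = 400 \cdot 3 = 1200$)
$\left(-11 + 7\right) \left(x + 4\right) + D = \left(-11 + 7\right) \left(-1 + 4\right) + 1200 = \left(-4\right) 3 + 1200 = -12 + 1200 = 1188$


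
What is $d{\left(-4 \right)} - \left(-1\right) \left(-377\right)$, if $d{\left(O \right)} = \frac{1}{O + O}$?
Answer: $- \frac{3017}{8} \approx -377.13$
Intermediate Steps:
$d{\left(O \right)} = \frac{1}{2 O}$
$d{\left(-4 \right)} - \left(-1\right) \left(-377\right) = \frac{1}{2 \left(-4\right)} - \left(-1\right) \left(-377\right) = \frac{1}{2} \left(- \frac{1}{4}\right) - 377 = - \frac{1}{8} - 377 = - \frac{3017}{8}$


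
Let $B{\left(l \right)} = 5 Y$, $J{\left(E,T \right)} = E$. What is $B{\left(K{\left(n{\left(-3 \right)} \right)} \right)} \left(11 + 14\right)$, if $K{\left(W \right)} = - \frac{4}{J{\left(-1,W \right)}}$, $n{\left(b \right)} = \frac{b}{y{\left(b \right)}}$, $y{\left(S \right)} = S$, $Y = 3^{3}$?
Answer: $3375$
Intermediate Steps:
$Y = 27$
$n{\left(b \right)} = 1$ ($n{\left(b \right)} = \frac{b}{b} = 1$)
$K{\left(W \right)} = 4$ ($K{\left(W \right)} = - \frac{4}{-1} = \left(-4\right) \left(-1\right) = 4$)
$B{\left(l \right)} = 135$ ($B{\left(l \right)} = 5 \cdot 27 = 135$)
$B{\left(K{\left(n{\left(-3 \right)} \right)} \right)} \left(11 + 14\right) = 135 \left(11 + 14\right) = 135 \cdot 25 = 3375$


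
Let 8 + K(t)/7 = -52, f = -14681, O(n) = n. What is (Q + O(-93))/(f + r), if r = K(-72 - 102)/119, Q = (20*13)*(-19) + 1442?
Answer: 61047/249637 ≈ 0.24454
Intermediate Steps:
K(t) = -420 (K(t) = -56 + 7*(-52) = -56 - 364 = -420)
Q = -3498 (Q = 260*(-19) + 1442 = -4940 + 1442 = -3498)
r = -60/17 (r = -420/119 = -420*1/119 = -60/17 ≈ -3.5294)
(Q + O(-93))/(f + r) = (-3498 - 93)/(-14681 - 60/17) = -3591/(-249637/17) = -3591*(-17/249637) = 61047/249637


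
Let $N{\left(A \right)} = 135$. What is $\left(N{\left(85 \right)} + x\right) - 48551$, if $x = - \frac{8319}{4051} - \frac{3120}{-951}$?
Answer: $- \frac{62172653555}{1284167} \approx -48415.0$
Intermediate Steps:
$x = \frac{1575917}{1284167}$ ($x = \left(-8319\right) \frac{1}{4051} - - \frac{1040}{317} = - \frac{8319}{4051} + \frac{1040}{317} = \frac{1575917}{1284167} \approx 1.2272$)
$\left(N{\left(85 \right)} + x\right) - 48551 = \left(135 + \frac{1575917}{1284167}\right) - 48551 = \frac{174938462}{1284167} - 48551 = - \frac{62172653555}{1284167}$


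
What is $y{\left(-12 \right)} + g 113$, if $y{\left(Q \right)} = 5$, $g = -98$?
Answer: $-11069$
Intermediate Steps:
$y{\left(-12 \right)} + g 113 = 5 - 11074 = -11069$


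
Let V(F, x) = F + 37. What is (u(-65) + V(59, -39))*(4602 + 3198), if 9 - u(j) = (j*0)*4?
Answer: 819000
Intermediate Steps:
V(F, x) = 37 + F
u(j) = 9 (u(j) = 9 - j*0*4 = 9 - 0*4 = 9 - 1*0 = 9 + 0 = 9)
(u(-65) + V(59, -39))*(4602 + 3198) = (9 + (37 + 59))*(4602 + 3198) = (9 + 96)*7800 = 105*7800 = 819000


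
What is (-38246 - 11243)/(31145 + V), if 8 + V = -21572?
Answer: -49489/9565 ≈ -5.1740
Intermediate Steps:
V = -21580 (V = -8 - 21572 = -21580)
(-38246 - 11243)/(31145 + V) = (-38246 - 11243)/(31145 - 21580) = -49489/9565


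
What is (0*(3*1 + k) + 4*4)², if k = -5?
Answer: 256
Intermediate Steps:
(0*(3*1 + k) + 4*4)² = (0*(3*1 - 5) + 4*4)² = (0*(3 - 5) + 16)² = (0*(-2) + 16)² = (0 + 16)² = 16² = 256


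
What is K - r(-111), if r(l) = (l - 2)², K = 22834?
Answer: 10065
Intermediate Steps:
r(l) = (-2 + l)²
K - r(-111) = 22834 - (-2 - 111)² = 22834 - 1*(-113)² = 22834 - 1*12769 = 22834 - 12769 = 10065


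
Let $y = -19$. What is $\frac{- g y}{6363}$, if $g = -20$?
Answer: $- \frac{380}{6363} \approx -0.05972$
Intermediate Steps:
$\frac{- g y}{6363} = \frac{\left(-1\right) \left(-20\right) \left(-19\right)}{6363} = 20 \left(-19\right) \frac{1}{6363} = \left(-380\right) \frac{1}{6363} = - \frac{380}{6363}$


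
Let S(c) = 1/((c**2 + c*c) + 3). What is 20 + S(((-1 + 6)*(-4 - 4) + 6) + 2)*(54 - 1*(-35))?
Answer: 41109/2051 ≈ 20.043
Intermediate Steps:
S(c) = 1/(3 + 2*c**2) (S(c) = 1/((c**2 + c**2) + 3) = 1/(2*c**2 + 3) = 1/(3 + 2*c**2))
20 + S(((-1 + 6)*(-4 - 4) + 6) + 2)*(54 - 1*(-35)) = 20 + (54 - 1*(-35))/(3 + 2*(((-1 + 6)*(-4 - 4) + 6) + 2)**2) = 20 + (54 + 35)/(3 + 2*((5*(-8) + 6) + 2)**2) = 20 + 89/(3 + 2*((-40 + 6) + 2)**2) = 20 + 89/(3 + 2*(-34 + 2)**2) = 20 + 89/(3 + 2*(-32)**2) = 20 + 89/(3 + 2*1024) = 20 + 89/(3 + 2048) = 20 + 89/2051 = 41109/2051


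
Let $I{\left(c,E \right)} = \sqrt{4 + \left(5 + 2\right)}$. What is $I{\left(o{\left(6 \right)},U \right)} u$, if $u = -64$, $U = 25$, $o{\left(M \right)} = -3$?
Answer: $- 64 \sqrt{11} \approx -212.26$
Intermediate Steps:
$I{\left(c,E \right)} = \sqrt{11}$ ($I{\left(c,E \right)} = \sqrt{4 + 7} = \sqrt{11}$)
$I{\left(o{\left(6 \right)},U \right)} u = \sqrt{11} \left(-64\right) = - 64 \sqrt{11}$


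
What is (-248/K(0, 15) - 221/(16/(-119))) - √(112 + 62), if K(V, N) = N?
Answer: 390517/240 - √174 ≈ 1614.0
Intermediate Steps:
(-248/K(0, 15) - 221/(16/(-119))) - √(112 + 62) = (-248/15 - 221/(16/(-119))) - √(112 + 62) = (-248*1/15 - 221/(16*(-1/119))) - √174 = (-248/15 - 221/(-16/119)) - √174 = (-248/15 - 221*(-119/16)) - √174 = (-248/15 + 26299/16) - √174 = 390517/240 - √174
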